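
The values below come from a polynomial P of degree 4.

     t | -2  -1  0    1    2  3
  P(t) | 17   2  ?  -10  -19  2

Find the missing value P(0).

-1

On equispaced nodes a degree-4 polynomial has vanishing fifth forward difference, so
  - P(-2) + 5·P(-1) - 10·P(0) + 10·P(1) - 5·P(2) + P(3) = 0.
Substituting the known values and solving for P(0):
  -10·P(0) = 10
  P(0) = -1.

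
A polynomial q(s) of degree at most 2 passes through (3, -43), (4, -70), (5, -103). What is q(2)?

Using the Lagrange interpolation formula with nodes 3, 4, 5:
  L_0(s) = (s - 4)(s - 5) / 2
  L_1(s) = (s - 3)(s - 5) / -1
  L_2(s) = (s - 3)(s - 4) / 2
Then q(s) = -43·L_0(s) - 70·L_1(s) - 103·L_2(s).
Expanding and collecting terms gives q(s) = -3s² - 6s + 2.
Evaluating at s = 2: q(2) = -22.

-22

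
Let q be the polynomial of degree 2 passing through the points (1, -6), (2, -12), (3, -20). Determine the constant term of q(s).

-2

Write q(s) = as^2 + bs + c. Substituting each data point gives a linear system:
  a + b + c = -6
  4a + 2b + c = -12
  9a + 3b + c = -20
Solving the system yields a = -1, b = -3, c = -2.
So q(s) = -s^2 - 3s - 2.
The constant term is -2.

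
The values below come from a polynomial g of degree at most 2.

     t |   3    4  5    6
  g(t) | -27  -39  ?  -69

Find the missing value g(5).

On equispaced nodes a degree-2 polynomial has vanishing third forward difference, so
  - g(3) + 3·g(4) - 3·g(5) + g(6) = 0.
Substituting the known values and solving for g(5):
  -3·g(5) = 159
  g(5) = -53.

-53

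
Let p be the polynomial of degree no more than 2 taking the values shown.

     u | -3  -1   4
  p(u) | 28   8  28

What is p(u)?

p(u) = 2u^2 - 2u + 4

Write p(u) = au^2 + bu + c. Substituting each data point gives a linear system:
  9a - 3b + c = 28
  a - b + c = 8
  16a + 4b + c = 28
Solving the system yields a = 2, b = -2, c = 4.
So p(u) = 2u^2 - 2u + 4.
Check: p(-1) = 8. ✓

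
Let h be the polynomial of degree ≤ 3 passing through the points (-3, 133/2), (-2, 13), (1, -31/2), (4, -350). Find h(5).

-1283/2

Using the Lagrange interpolation formula with nodes -3, -2, 1, 4:
  L_0(t) = (t + 2)(t - 1)(t - 4) / -28
  L_1(t) = (t + 3)(t - 1)(t - 4) / 18
  L_2(t) = (t + 3)(t + 2)(t - 4) / -36
  L_3(t) = (t + 3)(t + 2)(t - 1) / 126
Then h(t) = 133/2·L_0(t) + 13·L_1(t) - 31/2·L_2(t) - 350·L_3(t).
Expanding and collecting terms gives h(t) = -4t³ - 5t² - (5/2)t - 4.
Evaluating at t = 5: h(5) = -1283/2.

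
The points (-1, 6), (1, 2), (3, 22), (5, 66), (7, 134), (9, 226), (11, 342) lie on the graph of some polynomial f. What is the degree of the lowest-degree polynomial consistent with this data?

2

Forward differences of the values at x = -1, 1, 3, 5, 7, 9, 11:
  f  : 6  2  22  66  134  226  342
  Δ  : -4  20  44  68  92  116
  Δ^2: 24  24  24  24  24
  Δ^3: 0  0  0  0
  Δ^4: 0  0  0
  Δ^5: 0  0
  Δ^6: 0
The second differences are constant (24) and nonzero, while all higher differences vanish, so the minimal degree is 2.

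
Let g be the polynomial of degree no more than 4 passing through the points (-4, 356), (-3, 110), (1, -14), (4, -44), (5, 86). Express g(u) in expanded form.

Using the Lagrange interpolation formula with nodes -4, -3, 1, 4, 5:
  L_0(u) = (u + 3)(u - 1)(u - 4)(u - 5) / 360
  L_1(u) = (u + 4)(u - 1)(u - 4)(u - 5) / -224
  L_2(u) = (u + 4)(u + 3)(u - 4)(u - 5) / 240
  L_3(u) = (u + 4)(u + 3)(u - 1)(u - 5) / -168
  L_4(u) = (u + 4)(u + 3)(u - 1)(u - 4) / 288
Then g(u) = 356·L_0(u) + 110·L_1(u) - 14·L_2(u) - 44·L_3(u) + 86·L_4(u).
Expanding and collecting terms gives g(u) = u^4 - 3u^3 - 6u^2 - 2u - 4.
Check: g(-3) = 110. ✓

g(u) = u^4 - 3u^3 - 6u^2 - 2u - 4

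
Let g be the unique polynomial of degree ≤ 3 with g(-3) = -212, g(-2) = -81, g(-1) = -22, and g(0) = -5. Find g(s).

g(s) = 5s^3 - 6s^2 + 6s - 5

Using the Lagrange interpolation formula with nodes -3, -2, -1, 0:
  L_0(s) = (s + 2)(s + 1)s / -6
  L_1(s) = (s + 3)(s + 1)s / 2
  L_2(s) = (s + 3)(s + 2)s / -2
  L_3(s) = (s + 3)(s + 2)(s + 1) / 6
Then g(s) = -212·L_0(s) - 81·L_1(s) - 22·L_2(s) - 5·L_3(s).
Expanding and collecting terms gives g(s) = 5s^3 - 6s^2 + 6s - 5.
Check: g(0) = -5. ✓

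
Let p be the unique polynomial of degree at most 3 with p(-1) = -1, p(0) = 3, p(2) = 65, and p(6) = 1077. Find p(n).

Using the Lagrange interpolation formula with nodes -1, 0, 2, 6:
  L_0(n) = n(n - 2)(n - 6) / -21
  L_1(n) = (n + 1)(n - 2)(n - 6) / 12
  L_2(n) = (n + 1)n(n - 6) / -24
  L_3(n) = (n + 1)n(n - 2) / 168
Then p(n) = -1·L_0(n) + 3·L_1(n) + 65·L_2(n) + 1077·L_3(n).
Expanding and collecting terms gives p(n) = 4n^3 + 5n^2 + 5n + 3.
Check: p(2) = 65. ✓

p(n) = 4n^3 + 5n^2 + 5n + 3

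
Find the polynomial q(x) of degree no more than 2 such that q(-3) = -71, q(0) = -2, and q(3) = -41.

q(x) = -6x^2 + 5x - 2

Write q(x) = ax^2 + bx + c. Substituting each data point gives a linear system:
  9a - 3b + c = -71
  c = -2
  9a + 3b + c = -41
Solving the system yields a = -6, b = 5, c = -2.
So q(x) = -6x^2 + 5x - 2.
Check: q(-3) = -71. ✓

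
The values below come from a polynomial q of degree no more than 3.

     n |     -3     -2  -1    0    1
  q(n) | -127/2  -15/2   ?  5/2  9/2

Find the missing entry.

13/2

On equispaced nodes a degree-3 polynomial has vanishing fourth forward difference, so
  q(-3) - 4·q(-2) + 6·q(-1) - 4·q(0) + q(1) = 0.
Substituting the known values and solving for q(-1):
  6·q(-1) = 39
  q(-1) = 13/2.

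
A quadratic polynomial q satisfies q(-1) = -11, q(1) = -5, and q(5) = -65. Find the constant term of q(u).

Write q(u) = au^2 + bu + c. Substituting each data point gives a linear system:
  a - b + c = -11
  a + b + c = -5
  25a + 5b + c = -65
Solving the system yields a = -3, b = 3, c = -5.
So q(u) = -3u² + 3u - 5.
The constant term is -5.

-5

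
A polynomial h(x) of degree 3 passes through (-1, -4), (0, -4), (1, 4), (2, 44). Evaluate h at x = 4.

Forward differences of the values at x = -1, 0, 1, 2:
  h  : -4  -4  4  44
  Δ  : 0  8  40
  Δ^2: 8  32
  Δ^3: 24
The third differences are constant, confirming degree 3.
Interpolating (Newton forward form) and evaluating at x = 4 gives h(4) = 316.

316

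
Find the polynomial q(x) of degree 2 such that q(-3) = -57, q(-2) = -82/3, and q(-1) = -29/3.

q(x) = -6x^2 - (1/3)x - 4

Using the Lagrange interpolation formula with nodes -3, -2, -1:
  L_0(x) = (x + 2)(x + 1) / 2
  L_1(x) = (x + 3)(x + 1) / -1
  L_2(x) = (x + 3)(x + 2) / 2
Then q(x) = -57·L_0(x) - 82/3·L_1(x) - 29/3·L_2(x).
Expanding and collecting terms gives q(x) = -6x^2 - (1/3)x - 4.
Check: q(-2) = -82/3. ✓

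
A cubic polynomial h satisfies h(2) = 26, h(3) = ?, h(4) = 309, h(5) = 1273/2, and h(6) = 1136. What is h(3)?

The 4 known points determine the degree-3 polynomial uniquely.
Write h(t) = at^3 + bt^2 + ct + d. Substituting each data point gives a linear system:
  8a + 4b + 2c + d = 26
  64a + 16b + 4c + d = 309
  125a + 25b + 5c + d = 1273/2
  216a + 36b + 6c + d = 1136
Solving the system yields a = 6, b = -4, c = -5/2, d = -1.
So h(t) = 6t^3 - 4t^2 - (5/2)t - 1.
Then h(3) = 235/2.

235/2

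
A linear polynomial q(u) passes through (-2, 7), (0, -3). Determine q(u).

q(u) = -5u - 3

Write q(u) = au + b. Substituting each data point gives a linear system:
  -2a + b = 7
  b = -3
Solving the system yields a = -5, b = -3.
So q(u) = -5u - 3.
Check: q(0) = -3. ✓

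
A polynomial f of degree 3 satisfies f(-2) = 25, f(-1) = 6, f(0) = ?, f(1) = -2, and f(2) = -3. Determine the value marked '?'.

The 4 known points determine the degree-3 polynomial uniquely.
Write f(x) = ax^3 + bx^2 + cx + d. Substituting each data point gives a linear system:
  -8a + 4b - 2c + d = 25
  -a + b - c + d = 6
  a + b + c + d = -2
  8a + 4b + 2c + d = -3
Solving the system yields a = -1, b = 3, c = -3, d = -1.
So f(x) = -x^3 + 3x^2 - 3x - 1.
Then f(0) = -1.

-1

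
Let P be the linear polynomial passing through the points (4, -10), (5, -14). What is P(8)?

Using the Lagrange interpolation formula with nodes 4, 5:
  L_0(x) = (x - 5) / -1
  L_1(x) = (x - 4) / 1
Then P(x) = -10·L_0(x) - 14·L_1(x).
Expanding and collecting terms gives P(x) = -4x + 6.
Evaluating at x = 8: P(8) = -26.

-26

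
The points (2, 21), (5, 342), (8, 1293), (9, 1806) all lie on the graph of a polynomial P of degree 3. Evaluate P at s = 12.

4101

Using the Lagrange interpolation formula with nodes 2, 5, 8, 9:
  L_0(s) = (s - 5)(s - 8)(s - 9) / -126
  L_1(s) = (s - 2)(s - 8)(s - 9) / 36
  L_2(s) = (s - 2)(s - 5)(s - 9) / -18
  L_3(s) = (s - 2)(s - 5)(s - 8) / 28
Then P(s) = 21·L_0(s) + 342·L_1(s) + 1293·L_2(s) + 1806·L_3(s).
Expanding and collecting terms gives P(s) = 2s^3 + 5s^2 - 6s - 3.
Evaluating at s = 12: P(12) = 4101.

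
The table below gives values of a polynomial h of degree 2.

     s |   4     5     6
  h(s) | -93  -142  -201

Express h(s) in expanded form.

h(s) = -5s^2 - 4s + 3

Write h(s) = as^2 + bs + c. Substituting each data point gives a linear system:
  16a + 4b + c = -93
  25a + 5b + c = -142
  36a + 6b + c = -201
Solving the system yields a = -5, b = -4, c = 3.
So h(s) = -5s^2 - 4s + 3.
Check: h(4) = -93. ✓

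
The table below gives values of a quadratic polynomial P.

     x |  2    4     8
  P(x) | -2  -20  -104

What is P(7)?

-77

Using the Lagrange interpolation formula with nodes 2, 4, 8:
  L_0(x) = (x - 4)(x - 8) / 12
  L_1(x) = (x - 2)(x - 8) / -8
  L_2(x) = (x - 2)(x - 4) / 24
Then P(x) = -2·L_0(x) - 20·L_1(x) - 104·L_2(x).
Expanding and collecting terms gives P(x) = -2x^2 + 3x.
Evaluating at x = 7: P(7) = -77.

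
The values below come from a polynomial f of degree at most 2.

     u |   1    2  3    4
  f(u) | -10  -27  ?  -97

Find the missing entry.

On equispaced nodes a degree-2 polynomial has vanishing third forward difference, so
  - f(1) + 3·f(2) - 3·f(3) + f(4) = 0.
Substituting the known values and solving for f(3):
  -3·f(3) = 168
  f(3) = -56.

-56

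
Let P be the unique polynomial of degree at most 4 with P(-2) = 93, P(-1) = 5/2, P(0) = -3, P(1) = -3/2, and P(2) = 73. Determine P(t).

P(t) = 6t^4 - t^3 - (5/2)t^2 - t - 3

Write P(t) = at^4 + bt^3 + ct^2 + dt + e. Substituting each data point gives a linear system:
  16a - 8b + 4c - 2d + e = 93
  a - b + c - d + e = 5/2
  e = -3
  a + b + c + d + e = -3/2
  16a + 8b + 4c + 2d + e = 73
Solving the system yields a = 6, b = -1, c = -5/2, d = -1, e = -3.
So P(t) = 6t⁴ - t³ - (5/2)t² - t - 3.
Check: P(-1) = 5/2. ✓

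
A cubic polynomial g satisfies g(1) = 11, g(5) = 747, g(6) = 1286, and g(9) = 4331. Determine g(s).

g(s) = 6s^3 - s^2 + 4s + 2

Write g(s) = as^3 + bs^2 + cs + d. Substituting each data point gives a linear system:
  a + b + c + d = 11
  125a + 25b + 5c + d = 747
  216a + 36b + 6c + d = 1286
  729a + 81b + 9c + d = 4331
Solving the system yields a = 6, b = -1, c = 4, d = 2.
So g(s) = 6s^3 - s^2 + 4s + 2.
Check: g(5) = 747. ✓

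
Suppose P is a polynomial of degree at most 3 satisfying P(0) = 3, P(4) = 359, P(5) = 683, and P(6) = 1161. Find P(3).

159

Using the Lagrange interpolation formula with nodes 0, 4, 5, 6:
  L_0(x) = (x - 4)(x - 5)(x - 6) / -120
  L_1(x) = x(x - 5)(x - 6) / 8
  L_2(x) = x(x - 4)(x - 6) / -5
  L_3(x) = x(x - 4)(x - 5) / 12
Then P(x) = 3·L_0(x) + 359·L_1(x) + 683·L_2(x) + 1161·L_3(x).
Expanding and collecting terms gives P(x) = 5x³ + 2x² + x + 3.
Evaluating at x = 3: P(3) = 159.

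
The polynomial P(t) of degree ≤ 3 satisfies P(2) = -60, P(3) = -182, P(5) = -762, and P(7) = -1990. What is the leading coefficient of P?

Write P(t) = at^3 + bt^2 + ct + d. Substituting each data point gives a linear system:
  8a + 4b + 2c + d = -60
  27a + 9b + 3c + d = -182
  125a + 25b + 5c + d = -762
  343a + 49b + 7c + d = -1990
Solving the system yields a = -5, b = -6, c = 3, d = -2.
So P(t) = -5t³ - 6t² + 3t - 2.
The leading coefficient is -5.

-5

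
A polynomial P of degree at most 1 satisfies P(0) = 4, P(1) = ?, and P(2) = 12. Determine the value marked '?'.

On equispaced nodes a degree-1 polynomial has vanishing second forward difference, so
  P(0) - 2·P(1) + P(2) = 0.
Substituting the known values and solving for P(1):
  -2·P(1) = -16
  P(1) = 8.

8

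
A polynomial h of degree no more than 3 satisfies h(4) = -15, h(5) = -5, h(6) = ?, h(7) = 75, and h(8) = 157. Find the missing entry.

23

The 4 known points determine the degree-3 polynomial uniquely.
Write h(x) = ax^3 + bx^2 + cx + d. Substituting each data point gives a linear system:
  64a + 16b + 4c + d = -15
  125a + 25b + 5c + d = -5
  343a + 49b + 7c + d = 75
  512a + 64b + 8c + d = 157
Solving the system yields a = 1, b = -6, c = 3, d = 5.
So h(x) = x³ - 6x² + 3x + 5.
Then h(6) = 23.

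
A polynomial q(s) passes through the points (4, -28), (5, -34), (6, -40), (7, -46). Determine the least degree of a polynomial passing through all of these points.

Forward differences of the values at s = 4, 5, 6, 7:
  q  : -28  -34  -40  -46
  Δ  : -6  -6  -6
  Δ^2: 0  0
  Δ^3: 0
The first differences are constant (-6) and nonzero, while all higher differences vanish, so the minimal degree is 1.

1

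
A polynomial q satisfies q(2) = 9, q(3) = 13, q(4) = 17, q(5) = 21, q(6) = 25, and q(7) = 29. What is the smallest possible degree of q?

1

Forward differences of the values at n = 2, 3, 4, 5, 6, 7:
  q  : 9  13  17  21  25  29
  Δ  : 4  4  4  4  4
  Δ^2: 0  0  0  0
  Δ^3: 0  0  0
  Δ^4: 0  0
  Δ^5: 0
The first differences are constant (4) and nonzero, while all higher differences vanish, so the minimal degree is 1.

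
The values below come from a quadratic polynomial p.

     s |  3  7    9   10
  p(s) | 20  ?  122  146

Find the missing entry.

80

The 3 known points determine the degree-2 polynomial uniquely.
Write p(s) = as^2 + bs + c. Substituting each data point gives a linear system:
  9a + 3b + c = 20
  81a + 9b + c = 122
  100a + 10b + c = 146
Solving the system yields a = 1, b = 5, c = -4.
So p(s) = s^2 + 5s - 4.
Then p(7) = 80.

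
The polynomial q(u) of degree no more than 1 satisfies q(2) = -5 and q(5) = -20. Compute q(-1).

10

Using the Lagrange interpolation formula with nodes 2, 5:
  L_0(u) = (u - 5) / -3
  L_1(u) = (u - 2) / 3
Then q(u) = -5·L_0(u) - 20·L_1(u).
Expanding and collecting terms gives q(u) = -5u + 5.
Evaluating at u = -1: q(-1) = 10.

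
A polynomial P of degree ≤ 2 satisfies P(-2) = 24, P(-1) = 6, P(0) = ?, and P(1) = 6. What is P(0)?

0

On equispaced nodes a degree-2 polynomial has vanishing third forward difference, so
  - P(-2) + 3·P(-1) - 3·P(0) + P(1) = 0.
Substituting the known values and solving for P(0):
  -3·P(0) = 0
  P(0) = 0.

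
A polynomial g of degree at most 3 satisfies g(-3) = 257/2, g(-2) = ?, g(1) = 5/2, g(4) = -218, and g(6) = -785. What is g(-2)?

The 4 known points determine the degree-3 polynomial uniquely.
Write g(x) = ax^3 + bx^2 + cx + d. Substituting each data point gives a linear system:
  -27a + 9b - 3c + d = 257/2
  a + b + c + d = 5/2
  64a + 16b + 4c + d = -218
  216a + 36b + 6c + d = -785
Solving the system yields a = -4, b = 2, c = 1/2, d = 4.
So g(x) = -4x^3 + 2x^2 + (1/2)x + 4.
Then g(-2) = 43.

43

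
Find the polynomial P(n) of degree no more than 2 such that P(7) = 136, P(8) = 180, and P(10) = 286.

Write P(n) = an^2 + bn + c. Substituting each data point gives a linear system:
  49a + 7b + c = 136
  64a + 8b + c = 180
  100a + 10b + c = 286
Solving the system yields a = 3, b = -1, c = -4.
So P(n) = 3n² - n - 4.
Check: P(7) = 136. ✓

P(n) = 3n^2 - n - 4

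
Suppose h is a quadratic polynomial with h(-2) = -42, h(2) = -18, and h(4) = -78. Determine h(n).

Write h(n) = an^2 + bn + c. Substituting each data point gives a linear system:
  4a - 2b + c = -42
  4a + 2b + c = -18
  16a + 4b + c = -78
Solving the system yields a = -6, b = 6, c = -6.
So h(n) = -6n^2 + 6n - 6.
Check: h(-2) = -42. ✓

h(n) = -6n^2 + 6n - 6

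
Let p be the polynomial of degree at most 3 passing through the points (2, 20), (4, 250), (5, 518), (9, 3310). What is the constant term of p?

Write p(s) = as^3 + bs^2 + cs + d. Substituting each data point gives a linear system:
  8a + 4b + 2c + d = 20
  64a + 16b + 4c + d = 250
  125a + 25b + 5c + d = 518
  729a + 81b + 9c + d = 3310
Solving the system yields a = 5, b = -4, c = -1, d = -2.
So p(s) = 5s^3 - 4s^2 - s - 2.
The constant term is -2.

-2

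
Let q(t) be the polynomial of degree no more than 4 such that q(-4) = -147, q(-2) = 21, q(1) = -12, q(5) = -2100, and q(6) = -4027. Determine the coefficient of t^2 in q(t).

-3

Write q(t) = at^4 + bt^3 + ct^2 + dt + e. Substituting each data point gives a linear system:
  256a - 64b + 16c - 4d + e = -147
  16a - 8b + 4c - 2d + e = 21
  a + b + c + d + e = -12
  625a + 125b + 25c + 5d + e = -2100
  1296a + 216b + 36c + 6d + e = -4027
Solving the system yields a = -2, b = -6, c = -3, d = -6, e = 5.
So q(t) = -2t^4 - 6t^3 - 3t^2 - 6t + 5.
The coefficient of t^2 is -3.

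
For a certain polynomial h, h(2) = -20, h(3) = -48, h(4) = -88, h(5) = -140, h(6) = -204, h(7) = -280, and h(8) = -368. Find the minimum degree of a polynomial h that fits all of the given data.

Forward differences of the values at u = 2, 3, 4, 5, 6, 7, 8:
  h  : -20  -48  -88  -140  -204  -280  -368
  Δ  : -28  -40  -52  -64  -76  -88
  Δ^2: -12  -12  -12  -12  -12
  Δ^3: 0  0  0  0
  Δ^4: 0  0  0
  Δ^5: 0  0
  Δ^6: 0
The second differences are constant (-12) and nonzero, while all higher differences vanish, so the minimal degree is 2.

2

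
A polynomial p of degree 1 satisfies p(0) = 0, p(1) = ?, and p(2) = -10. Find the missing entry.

-5

The 2 known points determine the degree-1 polynomial uniquely.
Write p(s) = as + b. Substituting each data point gives a linear system:
  b = 0
  2a + b = -10
Solving the system yields a = -5, b = 0.
So p(s) = -5s.
Then p(1) = -5.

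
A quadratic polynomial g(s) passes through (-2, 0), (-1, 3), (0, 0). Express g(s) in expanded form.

Using the Lagrange interpolation formula with nodes -2, -1, 0:
  L_0(s) = (s + 1)s / 2
  L_1(s) = (s + 2)s / -1
  L_2(s) = (s + 2)(s + 1) / 2
Then g(s) = 0·L_0(s) + 3·L_1(s) + 0·L_2(s).
Expanding and collecting terms gives g(s) = -3s^2 - 6s.
Check: g(0) = 0. ✓

g(s) = -3s^2 - 6s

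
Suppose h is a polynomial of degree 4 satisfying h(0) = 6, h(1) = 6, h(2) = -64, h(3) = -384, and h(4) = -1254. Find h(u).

Write h(u) = au^4 + bu^3 + cu^2 + du + e. Substituting each data point gives a linear system:
  e = 6
  a + b + c + d + e = 6
  16a + 8b + 4c + 2d + e = -64
  81a + 27b + 9c + 3d + e = -384
  256a + 64b + 16c + 4d + e = -1254
Solving the system yields a = -5, b = 0, c = 0, d = 5, e = 6.
So h(u) = -5u^4 + 5u + 6.
Check: h(3) = -384. ✓

h(u) = -5u^4 + 5u + 6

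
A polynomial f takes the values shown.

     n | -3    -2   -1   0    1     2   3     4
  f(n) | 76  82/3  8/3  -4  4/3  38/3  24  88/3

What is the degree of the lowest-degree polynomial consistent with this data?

Forward differences of the values at n = -3, -2, -1, 0, 1, 2, 3, 4:
  f  : 76  82/3  8/3  -4  4/3  38/3  24  88/3
  Δ  : -146/3  -74/3  -20/3  16/3  34/3  34/3  16/3
  Δ^2: 24  18  12  6  0  -6
  Δ^3: -6  -6  -6  -6  -6
  Δ^4: 0  0  0  0
  Δ^5: 0  0  0
  Δ^6: 0  0
  Δ^7: 0
The third differences are constant (-6) and nonzero, while all higher differences vanish, so the minimal degree is 3.

3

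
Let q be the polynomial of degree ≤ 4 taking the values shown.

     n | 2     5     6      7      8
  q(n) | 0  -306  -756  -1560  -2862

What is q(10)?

-7656

Using the Lagrange interpolation formula with nodes 2, 5, 6, 7, 8:
  L_0(n) = (n - 5)(n - 6)(n - 7)(n - 8) / 360
  L_1(n) = (n - 2)(n - 6)(n - 7)(n - 8) / -18
  L_2(n) = (n - 2)(n - 5)(n - 7)(n - 8) / 8
  L_3(n) = (n - 2)(n - 5)(n - 6)(n - 8) / -10
  L_4(n) = (n - 2)(n - 5)(n - 6)(n - 7) / 36
Then q(n) = 0·L_0(n) - 306·L_1(n) - 756·L_2(n) - 1560·L_3(n) - 2862·L_4(n).
Expanding and collecting terms gives q(n) = -n^4 + 2n^3 + 4n^2 - 5n - 6.
Evaluating at n = 10: q(10) = -7656.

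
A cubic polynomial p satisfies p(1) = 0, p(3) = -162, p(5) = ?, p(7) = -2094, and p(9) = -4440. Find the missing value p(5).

-764

The 4 known points determine the degree-3 polynomial uniquely.
Write p(x) = ax^3 + bx^2 + cx + d. Substituting each data point gives a linear system:
  a + b + c + d = 0
  27a + 9b + 3c + d = -162
  343a + 49b + 7c + d = -2094
  729a + 81b + 9c + d = -4440
Solving the system yields a = -6, b = -1, c = 1, d = 6.
So p(x) = -6x^3 - x^2 + x + 6.
Then p(5) = -764.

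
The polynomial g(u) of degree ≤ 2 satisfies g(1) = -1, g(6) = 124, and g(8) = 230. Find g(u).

g(u) = 4u^2 - 3u - 2

Write g(u) = au^2 + bu + c. Substituting each data point gives a linear system:
  a + b + c = -1
  36a + 6b + c = 124
  64a + 8b + c = 230
Solving the system yields a = 4, b = -3, c = -2.
So g(u) = 4u² - 3u - 2.
Check: g(1) = -1. ✓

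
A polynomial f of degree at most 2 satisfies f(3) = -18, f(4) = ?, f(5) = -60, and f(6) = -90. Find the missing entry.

-36

On equispaced nodes a degree-2 polynomial has vanishing third forward difference, so
  - f(3) + 3·f(4) - 3·f(5) + f(6) = 0.
Substituting the known values and solving for f(4):
  3·f(4) = -108
  f(4) = -36.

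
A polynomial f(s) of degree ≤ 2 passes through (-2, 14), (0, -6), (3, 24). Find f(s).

Using the Lagrange interpolation formula with nodes -2, 0, 3:
  L_0(s) = s(s - 3) / 10
  L_1(s) = (s + 2)(s - 3) / -6
  L_2(s) = (s + 2)s / 15
Then f(s) = 14·L_0(s) - 6·L_1(s) + 24·L_2(s).
Expanding and collecting terms gives f(s) = 4s^2 - 2s - 6.
Check: f(0) = -6. ✓

f(s) = 4s^2 - 2s - 6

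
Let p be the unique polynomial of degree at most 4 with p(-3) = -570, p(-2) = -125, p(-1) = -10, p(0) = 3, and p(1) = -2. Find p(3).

Using the Lagrange interpolation formula with nodes -3, -2, -1, 0, 1:
  L_0(u) = (u + 2)(u + 1)u(u - 1) / 24
  L_1(u) = (u + 3)(u + 1)u(u - 1) / -6
  L_2(u) = (u + 3)(u + 2)u(u - 1) / 4
  L_3(u) = (u + 3)(u + 2)(u + 1)(u - 1) / -6
  L_4(u) = (u + 3)(u + 2)(u + 1)u / 24
Then p(u) = -570·L_0(u) - 125·L_1(u) - 10·L_2(u) + 3·L_3(u) - 2·L_4(u).
Expanding and collecting terms gives p(u) = -6u⁴ + 2u³ - 3u² + 2u + 3.
Evaluating at u = 3: p(3) = -450.

-450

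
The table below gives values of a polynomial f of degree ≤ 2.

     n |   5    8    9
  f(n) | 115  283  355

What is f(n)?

f(n) = 4n^2 + 4n - 5

Using the Lagrange interpolation formula with nodes 5, 8, 9:
  L_0(n) = (n - 8)(n - 9) / 12
  L_1(n) = (n - 5)(n - 9) / -3
  L_2(n) = (n - 5)(n - 8) / 4
Then f(n) = 115·L_0(n) + 283·L_1(n) + 355·L_2(n).
Expanding and collecting terms gives f(n) = 4n^2 + 4n - 5.
Check: f(8) = 283. ✓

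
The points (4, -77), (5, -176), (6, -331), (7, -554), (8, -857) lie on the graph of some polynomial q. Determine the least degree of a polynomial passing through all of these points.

3

Forward differences of the values at x = 4, 5, 6, 7, 8:
  q  : -77  -176  -331  -554  -857
  Δ  : -99  -155  -223  -303
  Δ^2: -56  -68  -80
  Δ^3: -12  -12
  Δ^4: 0
The third differences are constant (-12) and nonzero, while all higher differences vanish, so the minimal degree is 3.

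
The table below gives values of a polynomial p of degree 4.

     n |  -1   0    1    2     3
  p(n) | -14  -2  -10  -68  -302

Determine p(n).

Using the Lagrange interpolation formula with nodes -1, 0, 1, 2, 3:
  L_0(n) = n(n - 1)(n - 2)(n - 3) / 24
  L_1(n) = (n + 1)(n - 1)(n - 2)(n - 3) / -6
  L_2(n) = (n + 1)n(n - 2)(n - 3) / 4
  L_3(n) = (n + 1)n(n - 1)(n - 3) / -6
  L_4(n) = (n + 1)n(n - 1)(n - 2) / 24
Then p(n) = -14·L_0(n) - 2·L_1(n) - 10·L_2(n) - 68·L_3(n) - 302·L_4(n).
Expanding and collecting terms gives p(n) = -4n⁴ + 3n³ - 6n² - n - 2.
Check: p(-1) = -14. ✓

p(n) = -4n^4 + 3n^3 - 6n^2 - n - 2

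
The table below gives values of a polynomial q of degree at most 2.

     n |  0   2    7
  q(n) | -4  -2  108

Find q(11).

Using the Lagrange interpolation formula with nodes 0, 2, 7:
  L_0(n) = (n - 2)(n - 7) / 14
  L_1(n) = n(n - 7) / -10
  L_2(n) = n(n - 2) / 35
Then q(n) = -4·L_0(n) - 2·L_1(n) + 108·L_2(n).
Expanding and collecting terms gives q(n) = 3n^2 - 5n - 4.
Evaluating at n = 11: q(11) = 304.

304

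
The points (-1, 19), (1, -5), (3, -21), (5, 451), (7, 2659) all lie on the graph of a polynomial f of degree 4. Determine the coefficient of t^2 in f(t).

-1

Write f(t) = at^4 + bt^3 + ct^2 + dt + e. Substituting each data point gives a linear system:
  a - b + c - d + e = 19
  a + b + c + d + e = -5
  81a + 27b + 9c + 3d + e = -21
  625a + 125b + 25c + 5d + e = 451
  2401a + 343b + 49c + 7d + e = 2659
Solving the system yields a = 2, b = -6, c = -1, d = -6, e = 6.
So f(t) = 2t^4 - 6t^3 - t^2 - 6t + 6.
The coefficient of t^2 is -1.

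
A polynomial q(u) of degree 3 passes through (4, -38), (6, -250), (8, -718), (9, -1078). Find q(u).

Using the Lagrange interpolation formula with nodes 4, 6, 8, 9:
  L_0(u) = (u - 6)(u - 8)(u - 9) / -40
  L_1(u) = (u - 4)(u - 8)(u - 9) / 12
  L_2(u) = (u - 4)(u - 6)(u - 9) / -8
  L_3(u) = (u - 4)(u - 6)(u - 8) / 15
Then q(u) = -38·L_0(u) - 250·L_1(u) - 718·L_2(u) - 1078·L_3(u).
Expanding and collecting terms gives q(u) = -2u³ + 4u² + 6u + 2.
Check: q(6) = -250. ✓

q(u) = -2u^3 + 4u^2 + 6u + 2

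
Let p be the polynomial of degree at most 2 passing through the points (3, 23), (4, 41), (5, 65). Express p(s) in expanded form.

p(s) = 3s^2 - 3s + 5

Write p(s) = as^2 + bs + c. Substituting each data point gives a linear system:
  9a + 3b + c = 23
  16a + 4b + c = 41
  25a + 5b + c = 65
Solving the system yields a = 3, b = -3, c = 5.
So p(s) = 3s^2 - 3s + 5.
Check: p(4) = 41. ✓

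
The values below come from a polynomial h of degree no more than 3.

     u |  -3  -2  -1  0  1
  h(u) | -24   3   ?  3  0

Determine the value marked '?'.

The 4 known points determine the degree-3 polynomial uniquely.
Write h(u) = au^3 + bu^2 + cu + d. Substituting each data point gives a linear system:
  -27a + 9b - 3c + d = -24
  -8a + 4b - 2c + d = 3
  d = 3
  a + b + c + d = 0
Solving the system yields a = 2, b = 1, c = -6, d = 3.
So h(u) = 2u³ + u² - 6u + 3.
Then h(-1) = 8.

8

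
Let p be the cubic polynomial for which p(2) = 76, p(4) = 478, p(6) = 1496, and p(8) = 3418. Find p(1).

Write p(s) = as^3 + bs^2 + cs + d. Substituting each data point gives a linear system:
  8a + 4b + 2c + d = 76
  64a + 16b + 4c + d = 478
  216a + 36b + 6c + d = 1496
  512a + 64b + 8c + d = 3418
Solving the system yields a = 6, b = 5, c = 3, d = 2.
So p(s) = 6s^3 + 5s^2 + 3s + 2.
Then p(1) = 16.

16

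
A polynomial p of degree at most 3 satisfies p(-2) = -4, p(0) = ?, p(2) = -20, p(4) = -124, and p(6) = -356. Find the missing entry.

On equispaced nodes a degree-3 polynomial has vanishing fourth forward difference, so
  p(-2) - 4·p(0) + 6·p(2) - 4·p(4) + p(6) = 0.
Substituting the known values and solving for p(0):
  -4·p(0) = -16
  p(0) = 4.

4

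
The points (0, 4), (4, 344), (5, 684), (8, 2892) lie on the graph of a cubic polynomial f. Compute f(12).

9952

Using the Lagrange interpolation formula with nodes 0, 4, 5, 8:
  L_0(n) = (n - 4)(n - 5)(n - 8) / -160
  L_1(n) = n(n - 5)(n - 8) / 16
  L_2(n) = n(n - 4)(n - 8) / -15
  L_3(n) = n(n - 4)(n - 5) / 96
Then f(n) = 4·L_0(n) + 344·L_1(n) + 684·L_2(n) + 2892·L_3(n).
Expanding and collecting terms gives f(n) = 6n^3 - 3n^2 + n + 4.
Evaluating at n = 12: f(12) = 9952.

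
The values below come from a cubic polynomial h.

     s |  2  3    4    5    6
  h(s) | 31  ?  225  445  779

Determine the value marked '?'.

On equispaced nodes a degree-3 polynomial has vanishing fourth forward difference, so
  h(2) - 4·h(3) + 6·h(4) - 4·h(5) + h(6) = 0.
Substituting the known values and solving for h(3):
  -4·h(3) = -380
  h(3) = 95.

95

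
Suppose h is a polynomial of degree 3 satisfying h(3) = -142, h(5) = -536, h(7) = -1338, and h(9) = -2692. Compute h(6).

-877

Forward differences of the values at x = 3, 5, 7, 9:
  h  : -142  -536  -1338  -2692
  Δ  : -394  -802  -1354
  Δ^2: -408  -552
  Δ^3: -144
The third differences are constant, confirming degree 3.
Interpolating (Newton forward form) and evaluating at x = 6 gives h(6) = -877.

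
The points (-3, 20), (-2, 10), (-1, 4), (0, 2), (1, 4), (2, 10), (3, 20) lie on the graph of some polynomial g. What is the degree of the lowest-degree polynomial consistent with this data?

2

Forward differences of the values at u = -3, -2, -1, 0, 1, 2, 3:
  g  : 20  10  4  2  4  10  20
  Δ  : -10  -6  -2  2  6  10
  Δ^2: 4  4  4  4  4
  Δ^3: 0  0  0  0
  Δ^4: 0  0  0
  Δ^5: 0  0
  Δ^6: 0
The second differences are constant (4) and nonzero, while all higher differences vanish, so the minimal degree is 2.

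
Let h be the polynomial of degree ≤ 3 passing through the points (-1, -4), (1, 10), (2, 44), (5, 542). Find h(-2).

-32

Using the Lagrange interpolation formula with nodes -1, 1, 2, 5:
  L_0(s) = (s - 1)(s - 2)(s - 5) / -36
  L_1(s) = (s + 1)(s - 2)(s - 5) / 8
  L_2(s) = (s + 1)(s - 1)(s - 5) / -9
  L_3(s) = (s + 1)(s - 1)(s - 2) / 72
Then h(s) = -4·L_0(s) + 10·L_1(s) + 44·L_2(s) + 542·L_3(s).
Expanding and collecting terms gives h(s) = 4s^3 + s^2 + 3s + 2.
Evaluating at s = -2: h(-2) = -32.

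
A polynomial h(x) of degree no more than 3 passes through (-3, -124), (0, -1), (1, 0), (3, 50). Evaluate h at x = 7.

846

Write h(x) = ax^3 + bx^2 + cx + d. Substituting each data point gives a linear system:
  -27a + 9b - 3c + d = -124
  d = -1
  a + b + c + d = 0
  27a + 9b + 3c + d = 50
Solving the system yields a = 3, b = -4, c = 2, d = -1.
So h(x) = 3x³ - 4x² + 2x - 1.
Then h(7) = 846.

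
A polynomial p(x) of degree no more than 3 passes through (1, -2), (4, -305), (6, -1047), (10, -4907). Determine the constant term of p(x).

3

Write p(x) = ax^3 + bx^2 + cx + d. Substituting each data point gives a linear system:
  a + b + c + d = -2
  64a + 16b + 4c + d = -305
  216a + 36b + 6c + d = -1047
  1000a + 100b + 10c + d = -4907
Solving the system yields a = -5, b = 1, c = -1, d = 3.
So p(x) = -5x³ + x² - x + 3.
The constant term is 3.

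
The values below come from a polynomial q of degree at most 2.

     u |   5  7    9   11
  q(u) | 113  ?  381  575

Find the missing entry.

The 3 known points determine the degree-2 polynomial uniquely.
Write q(u) = au^2 + bu + c. Substituting each data point gives a linear system:
  25a + 5b + c = 113
  81a + 9b + c = 381
  121a + 11b + c = 575
Solving the system yields a = 5, b = -3, c = 3.
So q(u) = 5u^2 - 3u + 3.
Then q(7) = 227.

227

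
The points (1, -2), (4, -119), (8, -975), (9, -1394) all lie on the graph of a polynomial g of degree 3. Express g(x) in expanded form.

Write g(x) = ax^3 + bx^2 + cx + d. Substituting each data point gives a linear system:
  a + b + c + d = -2
  64a + 16b + 4c + d = -119
  512a + 64b + 8c + d = -975
  729a + 81b + 9c + d = -1394
Solving the system yields a = -2, b = 1, c = -2, d = 1.
So g(x) = -2x^3 + x^2 - 2x + 1.
Check: g(4) = -119. ✓

g(x) = -2x^3 + x^2 - 2x + 1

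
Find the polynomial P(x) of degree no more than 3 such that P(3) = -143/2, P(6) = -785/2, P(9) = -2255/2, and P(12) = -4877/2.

Using the Lagrange interpolation formula with nodes 3, 6, 9, 12:
  L_0(x) = (x - 6)(x - 9)(x - 12) / -162
  L_1(x) = (x - 3)(x - 9)(x - 12) / 54
  L_2(x) = (x - 3)(x - 6)(x - 12) / -54
  L_3(x) = (x - 3)(x - 6)(x - 9) / 162
Then P(x) = -143/2·L_0(x) - 785/2·L_1(x) - 2255/2·L_2(x) - 4877/2·L_3(x).
Expanding and collecting terms gives P(x) = -x³ - 5x² + x - 5/2.
Check: P(12) = -4877/2. ✓

P(x) = -x^3 - 5x^2 + x - 5/2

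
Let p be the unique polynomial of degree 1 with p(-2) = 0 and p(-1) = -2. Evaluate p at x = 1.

-6

Write p(x) = ax + b. Substituting each data point gives a linear system:
  -2a + b = 0
  -a + b = -2
Solving the system yields a = -2, b = -4.
So p(x) = -2x - 4.
Then p(1) = -6.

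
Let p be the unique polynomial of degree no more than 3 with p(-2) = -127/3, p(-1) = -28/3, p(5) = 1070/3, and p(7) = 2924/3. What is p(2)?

Using the Lagrange interpolation formula with nodes -2, -1, 5, 7:
  L_0(u) = (u + 1)(u - 5)(u - 7) / -63
  L_1(u) = (u + 2)(u - 5)(u - 7) / 48
  L_2(u) = (u + 2)(u + 1)(u - 7) / -84
  L_3(u) = (u + 2)(u + 1)(u - 5) / 144
Then p(u) = -127/3·L_0(u) - 28/3·L_1(u) + 1070/3·L_2(u) + 2924/3·L_3(u).
Expanding and collecting terms gives p(u) = 3u^3 - 2u^2 + 6u + 5/3.
Evaluating at u = 2: p(2) = 89/3.

89/3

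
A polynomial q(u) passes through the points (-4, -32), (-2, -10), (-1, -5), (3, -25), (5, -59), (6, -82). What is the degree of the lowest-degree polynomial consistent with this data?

Divided differences on the nodes -4, -2, -1, 3, 5, 6:
  order 0: -32  -10  -5  -25  -59  -82
  order 1: 11  5  -5  -17  -23
  order 2: -2  -2  -2  -2
  order 3: 0  0  0
  order 4: 0  0
  order 5: 0
The order-2 divided differences are all -2 (nonzero) and every higher order vanishes, so the data lies on a polynomial of degree exactly 2.

2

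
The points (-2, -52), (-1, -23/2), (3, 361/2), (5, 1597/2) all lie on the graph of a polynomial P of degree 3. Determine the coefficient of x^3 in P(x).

Write P(x) = ax^3 + bx^2 + cx + d. Substituting each data point gives a linear system:
  -8a + 4b - 2c + d = -52
  -a + b - c + d = -23/2
  27a + 9b + 3c + d = 361/2
  125a + 25b + 5c + d = 1597/2
Solving the system yields a = 6, b = 3/2, c = 3, d = -4.
So P(x) = 6x³ + (3/2)x² + 3x - 4.
The leading coefficient is 6.

6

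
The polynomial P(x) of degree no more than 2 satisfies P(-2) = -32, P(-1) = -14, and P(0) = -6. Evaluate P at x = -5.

-146

Using the Lagrange interpolation formula with nodes -2, -1, 0:
  L_0(x) = (x + 1)x / 2
  L_1(x) = (x + 2)x / -1
  L_2(x) = (x + 2)(x + 1) / 2
Then P(x) = -32·L_0(x) - 14·L_1(x) - 6·L_2(x).
Expanding and collecting terms gives P(x) = -5x^2 + 3x - 6.
Evaluating at x = -5: P(-5) = -146.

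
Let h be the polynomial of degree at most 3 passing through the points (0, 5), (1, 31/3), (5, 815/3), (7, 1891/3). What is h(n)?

Write h(n) = an^3 + bn^2 + cn + d. Substituting each data point gives a linear system:
  d = 5
  a + b + c + d = 31/3
  125a + 25b + 5c + d = 815/3
  343a + 49b + 7c + d = 1891/3
Solving the system yields a = 1, b = 6, c = -5/3, d = 5.
So h(n) = n^3 + 6n^2 - (5/3)n + 5.
Check: h(5) = 815/3. ✓

h(n) = n^3 + 6n^2 - (5/3)n + 5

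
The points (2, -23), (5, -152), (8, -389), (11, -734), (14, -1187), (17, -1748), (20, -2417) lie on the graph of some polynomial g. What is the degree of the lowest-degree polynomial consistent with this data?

Forward differences of the values at s = 2, 5, 8, 11, 14, 17, 20:
  g  : -23  -152  -389  -734  -1187  -1748  -2417
  Δ  : -129  -237  -345  -453  -561  -669
  Δ^2: -108  -108  -108  -108  -108
  Δ^3: 0  0  0  0
  Δ^4: 0  0  0
  Δ^5: 0  0
  Δ^6: 0
The second differences are constant (-108) and nonzero, while all higher differences vanish, so the minimal degree is 2.

2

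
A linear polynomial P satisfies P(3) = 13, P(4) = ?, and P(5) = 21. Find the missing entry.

17

On equispaced nodes a degree-1 polynomial has vanishing second forward difference, so
  P(3) - 2·P(4) + P(5) = 0.
Substituting the known values and solving for P(4):
  -2·P(4) = -34
  P(4) = 17.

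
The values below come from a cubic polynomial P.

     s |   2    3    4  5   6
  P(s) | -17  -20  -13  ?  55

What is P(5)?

On equispaced nodes a degree-3 polynomial has vanishing fourth forward difference, so
  P(2) - 4·P(3) + 6·P(4) - 4·P(5) + P(6) = 0.
Substituting the known values and solving for P(5):
  -4·P(5) = -40
  P(5) = 10.

10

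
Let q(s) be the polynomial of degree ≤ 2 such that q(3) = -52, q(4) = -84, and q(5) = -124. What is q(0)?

Using the Lagrange interpolation formula with nodes 3, 4, 5:
  L_0(s) = (s - 4)(s - 5) / 2
  L_1(s) = (s - 3)(s - 5) / -1
  L_2(s) = (s - 3)(s - 4) / 2
Then q(s) = -52·L_0(s) - 84·L_1(s) - 124·L_2(s).
Expanding and collecting terms gives q(s) = -4s^2 - 4s - 4.
Evaluating at s = 0: q(0) = -4.

-4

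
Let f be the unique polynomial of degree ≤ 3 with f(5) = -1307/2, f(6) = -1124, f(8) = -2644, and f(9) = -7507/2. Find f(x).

f(x) = -5x^3 - (3/2)x^2 + x + 4

Write f(x) = ax^3 + bx^2 + cx + d. Substituting each data point gives a linear system:
  125a + 25b + 5c + d = -1307/2
  216a + 36b + 6c + d = -1124
  512a + 64b + 8c + d = -2644
  729a + 81b + 9c + d = -7507/2
Solving the system yields a = -5, b = -3/2, c = 1, d = 4.
So f(x) = -5x^3 - (3/2)x^2 + x + 4.
Check: f(9) = -7507/2. ✓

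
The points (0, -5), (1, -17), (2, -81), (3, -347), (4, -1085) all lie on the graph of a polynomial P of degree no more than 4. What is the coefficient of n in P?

Write P(n) = an^4 + bn^3 + cn^2 + dn + e. Substituting each data point gives a linear system:
  e = -5
  a + b + c + d + e = -17
  16a + 8b + 4c + 2d + e = -81
  81a + 27b + 9c + 3d + e = -347
  256a + 64b + 16c + 4d + e = -1085
Solving the system yields a = -5, b = 5, c = -6, d = -6, e = -5.
So P(n) = -5n^4 + 5n^3 - 6n^2 - 6n - 5.
The coefficient of n is -6.

-6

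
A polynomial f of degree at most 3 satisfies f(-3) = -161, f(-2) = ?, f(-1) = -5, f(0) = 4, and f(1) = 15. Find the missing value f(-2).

-48

On equispaced nodes a degree-3 polynomial has vanishing fourth forward difference, so
  f(-3) - 4·f(-2) + 6·f(-1) - 4·f(0) + f(1) = 0.
Substituting the known values and solving for f(-2):
  -4·f(-2) = 192
  f(-2) = -48.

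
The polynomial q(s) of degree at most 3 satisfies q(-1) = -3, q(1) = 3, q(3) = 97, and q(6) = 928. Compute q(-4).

Write q(s) = as^3 + bs^2 + cs + d. Substituting each data point gives a linear system:
  -a + b - c + d = -3
  a + b + c + d = 3
  27a + 9b + 3c + d = 97
  216a + 36b + 6c + d = 928
Solving the system yields a = 5, b = -4, c = -2, d = 4.
So q(s) = 5s^3 - 4s^2 - 2s + 4.
Then q(-4) = -372.

-372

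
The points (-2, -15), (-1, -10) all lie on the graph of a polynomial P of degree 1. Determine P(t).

Using the Lagrange interpolation formula with nodes -2, -1:
  L_0(t) = (t + 1) / -1
  L_1(t) = (t + 2) / 1
Then P(t) = -15·L_0(t) - 10·L_1(t).
Expanding and collecting terms gives P(t) = 5t - 5.
Check: P(-1) = -10. ✓

P(t) = 5t - 5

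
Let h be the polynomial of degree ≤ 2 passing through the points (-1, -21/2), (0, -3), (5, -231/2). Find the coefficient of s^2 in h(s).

-5

Write h(s) = as^2 + bs + c. Substituting each data point gives a linear system:
  a - b + c = -21/2
  c = -3
  25a + 5b + c = -231/2
Solving the system yields a = -5, b = 5/2, c = -3.
So h(s) = -5s^2 + (5/2)s - 3.
The leading coefficient is -5.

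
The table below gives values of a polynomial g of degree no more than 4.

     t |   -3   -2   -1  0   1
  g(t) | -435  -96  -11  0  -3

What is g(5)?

-3155

Using the Lagrange interpolation formula with nodes -3, -2, -1, 0, 1:
  L_0(t) = (t + 2)(t + 1)t(t - 1) / 24
  L_1(t) = (t + 3)(t + 1)t(t - 1) / -6
  L_2(t) = (t + 3)(t + 2)t(t - 1) / 4
  L_3(t) = (t + 3)(t + 2)(t + 1)(t - 1) / -6
  L_4(t) = (t + 3)(t + 2)(t + 1)t / 24
Then g(t) = -435·L_0(t) - 96·L_1(t) - 11·L_2(t) + 0·L_3(t) - 3·L_4(t).
Expanding and collecting terms gives g(t) = -5t⁴ - 2t² + 4t.
Evaluating at t = 5: g(5) = -3155.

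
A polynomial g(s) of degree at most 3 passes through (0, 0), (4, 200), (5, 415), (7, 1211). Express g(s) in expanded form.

Write g(s) = as^3 + bs^2 + cs + d. Substituting each data point gives a linear system:
  d = 0
  64a + 16b + 4c + d = 200
  125a + 25b + 5c + d = 415
  343a + 49b + 7c + d = 1211
Solving the system yields a = 4, b = -3, c = -2, d = 0.
So g(s) = 4s^3 - 3s^2 - 2s.
Check: g(0) = 0. ✓

g(s) = 4s^3 - 3s^2 - 2s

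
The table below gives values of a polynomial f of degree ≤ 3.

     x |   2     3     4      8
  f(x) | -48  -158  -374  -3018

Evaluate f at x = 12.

Using the Lagrange interpolation formula with nodes 2, 3, 4, 8:
  L_0(x) = (x - 3)(x - 4)(x - 8) / -12
  L_1(x) = (x - 2)(x - 4)(x - 8) / 5
  L_2(x) = (x - 2)(x - 3)(x - 8) / -8
  L_3(x) = (x - 2)(x - 3)(x - 4) / 120
Then f(x) = -48·L_0(x) - 158·L_1(x) - 374·L_2(x) - 3018·L_3(x).
Expanding and collecting terms gives f(x) = -6x³ + x² - x - 2.
Evaluating at x = 12: f(12) = -10238.

-10238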